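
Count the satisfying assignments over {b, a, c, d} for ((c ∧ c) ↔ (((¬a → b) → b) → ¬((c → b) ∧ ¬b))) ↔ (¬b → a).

Initial set: {(((c ∧ c) ↔ (((¬a → b) → b) → ¬((c → b) ∧ ¬b))) ↔ (¬b → a))}.
(((c ∧ c) ↔ (((¬a → b) → b) → ¬((c → b) ∧ ¬b))) ↔ (¬b → a)): β-rule — branch into ((c ∧ c) ↔ (((¬a → b) → b) → ¬((c → b) ∧ ¬b))), (¬b → a)  //  ¬((c ∧ c) ↔ (((¬a → b) → b) → ¬((c → b) ∧ ¬b))), ¬(¬b → a).
  branch 1 (add ((c ∧ c) ↔ (((¬a → b) → b) → ¬((c → b) ∧ ¬b))), (¬b → a)):
    ((c ∧ c) ↔ (((¬a → b) → b) → ¬((c → b) ∧ ¬b))): β-rule — branch into (c ∧ c), (((¬a → b) → b) → ¬((c → b) ∧ ¬b))  //  ¬(c ∧ c), ¬(((¬a → b) → b) → ¬((c → b) ∧ ¬b)).
      branch 1.1 (add (c ∧ c), (((¬a → b) → b) → ¬((c → b) ∧ ¬b))):
        (c ∧ c): α-rule — add c, c.
        (¬b → a): β-rule — branch into ¬¬b  //  a.
          branch 1.1.1 (add ¬¬b):
            (((¬a → b) → b) → ¬((c → b) ∧ ¬b)): β-rule — branch into ¬((¬a → b) → b)  //  ¬((c → b) ∧ ¬b).
              branch 1.1.1.1 (add ¬((¬a → b) → b)):
                ¬((¬a → b) → b): α-rule — add (¬a → b), ¬b.
                × closes — contains both b and ¬b.
              branch 1.1.1.2 (add ¬((c → b) ∧ ¬b)):
                ¬((c → b) ∧ ¬b): β-rule — branch into ¬(c → b)  //  ¬¬b.
                  branch 1.1.1.2.1 (add ¬(c → b)):
                    ¬(c → b): α-rule — add c, ¬b.
                    × closes — contains both b and ¬b.
                  branch 1.1.1.2.2 (add ¬¬b):
                    ○ open, literals {b=T, c=T}.
          branch 1.1.2 (add a):
            (((¬a → b) → b) → ¬((c → b) ∧ ¬b)): β-rule — branch into ¬((¬a → b) → b)  //  ¬((c → b) ∧ ¬b).
              branch 1.1.2.1 (add ¬((¬a → b) → b)):
                ¬((¬a → b) → b): α-rule — add (¬a → b), ¬b.
                (¬a → b): β-rule — branch into ¬¬a  //  b.
                  branch 1.1.2.1.1 (add ¬¬a):
                    ○ open, literals {a=T, b=F, c=T}.
                  branch 1.1.2.1.2 (add b):
                    × closes — contains both b and ¬b.
              branch 1.1.2.2 (add ¬((c → b) ∧ ¬b)):
                ¬((c → b) ∧ ¬b): β-rule — branch into ¬(c → b)  //  ¬¬b.
                  branch 1.1.2.2.1 (add ¬(c → b)):
                    ¬(c → b): α-rule — add c, ¬b.
                    ○ open, literals {a=T, b=F, c=T}.
                  branch 1.1.2.2.2 (add ¬¬b):
                    ○ open, literals {a=T, b=T, c=T}.
      branch 1.2 (add ¬(c ∧ c), ¬(((¬a → b) → b) → ¬((c → b) ∧ ¬b))):
        ¬(((¬a → b) → b) → ¬((c → b) ∧ ¬b)): α-rule — add ((¬a → b) → b), ¬¬((c → b) ∧ ¬b).
        ¬¬((c → b) ∧ ¬b): α-rule — add (c → b), ¬b.
        (¬b → a): β-rule — branch into ¬¬b  //  a.
          branch 1.2.1 (add ¬¬b):
            × closes — contains both b and ¬b.
          branch 1.2.2 (add a):
            ¬(c ∧ c): β-rule — branch into ¬c  //  ¬c.
              branch 1.2.2.1 (add ¬c):
                ((¬a → b) → b): β-rule — branch into ¬(¬a → b)  //  b.
                  branch 1.2.2.1.1 (add ¬(¬a → b)):
                    ¬(¬a → b): α-rule — add ¬a, ¬b.
                    × closes — contains both a and ¬a.
                  branch 1.2.2.1.2 (add b):
                    × closes — contains both b and ¬b.
              branch 1.2.2.2 (add ¬c):
                ((¬a → b) → b): β-rule — branch into ¬(¬a → b)  //  b.
                  branch 1.2.2.2.1 (add ¬(¬a → b)):
                    ¬(¬a → b): α-rule — add ¬a, ¬b.
                    × closes — contains both a and ¬a.
                  branch 1.2.2.2.2 (add b):
                    × closes — contains both b and ¬b.
  branch 2 (add ¬((c ∧ c) ↔ (((¬a → b) → b) → ¬((c → b) ∧ ¬b))), ¬(¬b → a)):
    ¬(¬b → a): α-rule — add ¬b, ¬a.
    ¬((c ∧ c) ↔ (((¬a → b) → b) → ¬((c → b) ∧ ¬b))): β-rule — branch into (c ∧ c), ¬(((¬a → b) → b) → ¬((c → b) ∧ ¬b))  //  ¬(c ∧ c), (((¬a → b) → b) → ¬((c → b) ∧ ¬b)).
      branch 2.1 (add (c ∧ c), ¬(((¬a → b) → b) → ¬((c → b) ∧ ¬b))):
        (c ∧ c): α-rule — add c, c.
        ¬(((¬a → b) → b) → ¬((c → b) ∧ ¬b)): α-rule — add ((¬a → b) → b), ¬¬((c → b) ∧ ¬b).
        ¬¬((c → b) ∧ ¬b): α-rule — add (c → b), ¬b.
        ((¬a → b) → b): β-rule — branch into ¬(¬a → b)  //  b.
          branch 2.1.1 (add ¬(¬a → b)):
            ¬(¬a → b): α-rule — add ¬a, ¬b.
            (c → b): β-rule — branch into ¬c  //  b.
              branch 2.1.1.1 (add ¬c):
                × closes — contains both c and ¬c.
              branch 2.1.1.2 (add b):
                × closes — contains both b and ¬b.
          branch 2.1.2 (add b):
            × closes — contains both b and ¬b.
      branch 2.2 (add ¬(c ∧ c), (((¬a → b) → b) → ¬((c → b) ∧ ¬b))):
        ¬(c ∧ c): β-rule — branch into ¬c  //  ¬c.
          branch 2.2.1 (add ¬c):
            (((¬a → b) → b) → ¬((c → b) ∧ ¬b)): β-rule — branch into ¬((¬a → b) → b)  //  ¬((c → b) ∧ ¬b).
              branch 2.2.1.1 (add ¬((¬a → b) → b)):
                ¬((¬a → b) → b): α-rule — add (¬a → b), ¬b.
                (¬a → b): β-rule — branch into ¬¬a  //  b.
                  branch 2.2.1.1.1 (add ¬¬a):
                    × closes — contains both a and ¬a.
                  branch 2.2.1.1.2 (add b):
                    × closes — contains both b and ¬b.
              branch 2.2.1.2 (add ¬((c → b) ∧ ¬b)):
                ¬((c → b) ∧ ¬b): β-rule — branch into ¬(c → b)  //  ¬¬b.
                  branch 2.2.1.2.1 (add ¬(c → b)):
                    ¬(c → b): α-rule — add c, ¬b.
                    × closes — contains both c and ¬c.
                  branch 2.2.1.2.2 (add ¬¬b):
                    × closes — contains both b and ¬b.
          branch 2.2.2 (add ¬c):
            (((¬a → b) → b) → ¬((c → b) ∧ ¬b)): β-rule — branch into ¬((¬a → b) → b)  //  ¬((c → b) ∧ ¬b).
              branch 2.2.2.1 (add ¬((¬a → b) → b)):
                ¬((¬a → b) → b): α-rule — add (¬a → b), ¬b.
                (¬a → b): β-rule — branch into ¬¬a  //  b.
                  branch 2.2.2.1.1 (add ¬¬a):
                    × closes — contains both a and ¬a.
                  branch 2.2.2.1.2 (add b):
                    × closes — contains both b and ¬b.
              branch 2.2.2.2 (add ¬((c → b) ∧ ¬b)):
                ¬((c → b) ∧ ¬b): β-rule — branch into ¬(c → b)  //  ¬¬b.
                  branch 2.2.2.2.1 (add ¬(c → b)):
                    ¬(c → b): α-rule — add c, ¬b.
                    × closes — contains both c and ¬c.
                  branch 2.2.2.2.2 (add ¬¬b):
                    × closes — contains both b and ¬b.
19 branches closed, 4 open.
Each open branch fixes some atoms; the unmentioned ones are free. Counting distinct full assignments: branch {b=T, c=T} (a, d) contributes 4 new; branch {a=T, b=F, c=T} (d) contributes 2 new; branch {a=T, b=F, c=T} (d) contributes 0 new; branch {a=T, b=T, c=T} (d) contributes 0 new. Total: 6.

6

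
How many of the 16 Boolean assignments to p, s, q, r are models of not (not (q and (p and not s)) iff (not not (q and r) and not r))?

Initial set: {T not (not (q and (p and not s)) iff (not not (q and r) and not r))}.
T not (not (q and (p and not s)) iff (not not (q and r) and not r)): β-rule — branch into T not (q and (p and not s)), F (not not (q and r) and not r)  //  F not (q and (p and not s)), T (not not (q and r) and not r).
  branch 1 (add T not (q and (p and not s)), F (not not (q and r) and not r)):
    T not (q and (p and not s)): β-rule — branch into F q  //  F (p and not s).
      branch 1.1 (add F q):
        F (not not (q and r) and not r): β-rule — branch into F not not (q and r)  //  F not r.
          branch 1.1.1 (add F not not (q and r)):
            F not not (q and r): drop double negation, giving F (q and r).
            F (q and r): β-rule — branch into F q  //  F r.
              branch 1.1.1.1 (add F q):
                ○ open, literals {q=0}.
              branch 1.1.1.2 (add F r):
                ○ open, literals {q=0, r=0}.
          branch 1.1.2 (add F not r):
            ○ open, literals {q=0, r=1}.
      branch 1.2 (add F (p and not s)):
        F (not not (q and r) and not r): β-rule — branch into F not not (q and r)  //  F not r.
          branch 1.2.1 (add F not not (q and r)):
            F not not (q and r): drop double negation, giving F (q and r).
            F (p and not s): β-rule — branch into F p  //  F not s.
              branch 1.2.1.1 (add F p):
                F (q and r): β-rule — branch into F q  //  F r.
                  branch 1.2.1.1.1 (add F q):
                    ○ open, literals {p=0, q=0}.
                  branch 1.2.1.1.2 (add F r):
                    ○ open, literals {p=0, r=0}.
              branch 1.2.1.2 (add F not s):
                F (q and r): β-rule — branch into F q  //  F r.
                  branch 1.2.1.2.1 (add F q):
                    ○ open, literals {q=0, s=1}.
                  branch 1.2.1.2.2 (add F r):
                    ○ open, literals {r=0, s=1}.
          branch 1.2.2 (add F not r):
            F (p and not s): β-rule — branch into F p  //  F not s.
              branch 1.2.2.1 (add F p):
                ○ open, literals {p=0, r=1}.
              branch 1.2.2.2 (add F not s):
                ○ open, literals {r=1, s=1}.
  branch 2 (add F not (q and (p and not s)), T (not not (q and r) and not r)):
    F not (q and (p and not s)): α-rule — add T q, T (p and not s).
    T (not not (q and r) and not r): α-rule — add T not not (q and r), T not r.
    T (p and not s): α-rule — add T p, T not s.
    T not not (q and r): drop double negation, giving T (q and r).
    T (q and r): α-rule — add T q, T r.
    × closes — contains both r and not r.
1 branch closed, 9 open.
Each open branch fixes some atoms; the unmentioned ones are free. Counting distinct full assignments: branch {q=0} (p, s, r) contributes 8 new; branch {q=0, r=0} (p, s) contributes 0 new; branch {q=0, r=1} (p, s) contributes 0 new; branch {p=0, q=0} (s, r) contributes 0 new; branch {p=0, r=0} (s, q) contributes 2 new; branch {q=0, s=1} (p, r) contributes 0 new; branch {r=0, s=1} (p, q) contributes 1 new; branch {p=0, r=1} (s, q) contributes 2 new; branch {r=1, s=1} (p, q) contributes 1 new. Total: 14.

14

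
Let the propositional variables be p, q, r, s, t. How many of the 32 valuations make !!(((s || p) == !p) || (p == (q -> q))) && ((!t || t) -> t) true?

12

Initial set: {(!!(((s || p) == !p) || (p == (q -> q))) && ((!t || t) -> t))}.
(!!(((s || p) == !p) || (p == (q -> q))) && ((!t || t) -> t)): α-rule — add !!(((s || p) == !p) || (p == (q -> q))), ((!t || t) -> t).
!!(((s || p) == !p) || (p == (q -> q))): drop double negation, giving (((s || p) == !p) || (p == (q -> q))).
((!t || t) -> t): β-rule — branch into !(!t || t)  //  t.
  branch 1 (add !(!t || t)):
    !(!t || t): α-rule — add !!t, !t.
    × closes — contains both t and !t.
  branch 2 (add t):
    (((s || p) == !p) || (p == (q -> q))): β-rule — branch into ((s || p) == !p)  //  (p == (q -> q)).
      branch 2.1 (add ((s || p) == !p)):
        ((s || p) == !p): β-rule — branch into (s || p), !p  //  !(s || p), !!p.
          branch 2.1.1 (add (s || p), !p):
            (s || p): β-rule — branch into s  //  p.
              branch 2.1.1.1 (add s):
                ○ open, literals {p=0, s=1, t=1}.
              branch 2.1.1.2 (add p):
                × closes — contains both p and !p.
          branch 2.1.2 (add !(s || p), !!p):
            !(s || p): α-rule — add !s, !p.
            × closes — contains both p and !p.
      branch 2.2 (add (p == (q -> q))):
        (p == (q -> q)): β-rule — branch into p, (q -> q)  //  !p, !(q -> q).
          branch 2.2.1 (add p, (q -> q)):
            (q -> q): β-rule — branch into !q  //  q.
              branch 2.2.1.1 (add !q):
                ○ open, literals {p=1, q=0, t=1}.
              branch 2.2.1.2 (add q):
                ○ open, literals {p=1, q=1, t=1}.
          branch 2.2.2 (add !p, !(q -> q)):
            !(q -> q): α-rule — add q, !q.
            × closes — contains both q and !q.
4 branches closed, 3 open.
Each open branch fixes some atoms; the unmentioned ones are free. Counting distinct full assignments: branch {p=0, s=1, t=1} (q, r) contributes 4 new; branch {p=1, q=0, t=1} (r, s) contributes 4 new; branch {p=1, q=1, t=1} (r, s) contributes 4 new. Total: 12.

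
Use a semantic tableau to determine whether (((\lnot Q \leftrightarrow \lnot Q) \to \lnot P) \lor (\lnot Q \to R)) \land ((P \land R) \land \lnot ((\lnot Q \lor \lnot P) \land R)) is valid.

Not valid

Assume the negation and expand:
Initial set: {F ((((\lnot Q \leftrightarrow \lnot Q) \to \lnot P) \lor (\lnot Q \to R)) \land ((P \land R) \land \lnot ((\lnot Q \lor \lnot P) \land R)))}.
F ((((\lnot Q \leftrightarrow \lnot Q) \to \lnot P) \lor (\lnot Q \to R)) \land ((P \land R) \land \lnot ((\lnot Q \lor \lnot P) \land R))): β-rule — branch into F (((\lnot Q \leftrightarrow \lnot Q) \to \lnot P) \lor (\lnot Q \to R))  //  F ((P \land R) \land \lnot ((\lnot Q \lor \lnot P) \land R)).
  branch 1 (add F (((\lnot Q \leftrightarrow \lnot Q) \to \lnot P) \lor (\lnot Q \to R))):
    F (((\lnot Q \leftrightarrow \lnot Q) \to \lnot P) \lor (\lnot Q \to R)): α-rule — add F ((\lnot Q \leftrightarrow \lnot Q) \to \lnot P), F (\lnot Q \to R).
    F ((\lnot Q \leftrightarrow \lnot Q) \to \lnot P): α-rule — add T (\lnot Q \leftrightarrow \lnot Q), F \lnot P.
    F (\lnot Q \to R): α-rule — add T \lnot Q, F R.
    T (\lnot Q \leftrightarrow \lnot Q): β-rule — branch into T \lnot Q, T \lnot Q  //  F \lnot Q, F \lnot Q.
      branch 1.1 (add T \lnot Q, T \lnot Q):
        ○ open, literals {P=1, Q=0, R=0}.
      branch 1.2 (add F \lnot Q, F \lnot Q):
        × closes — contains both Q and \lnot Q.
  branch 2 (add F ((P \land R) \land \lnot ((\lnot Q \lor \lnot P) \land R))):
    F ((P \land R) \land \lnot ((\lnot Q \lor \lnot P) \land R)): β-rule — branch into F (P \land R)  //  F \lnot ((\lnot Q \lor \lnot P) \land R).
      branch 2.1 (add F (P \land R)):
        F (P \land R): β-rule — branch into F P  //  F R.
          branch 2.1.1 (add F P):
            ○ open, literals {P=0}.
          branch 2.1.2 (add F R):
            ○ open, literals {R=0}.
      branch 2.2 (add F \lnot ((\lnot Q \lor \lnot P) \land R)):
        F \lnot ((\lnot Q \lor \lnot P) \land R): α-rule — add T (\lnot Q \lor \lnot P), T R.
        T (\lnot Q \lor \lnot P): β-rule — branch into T \lnot Q  //  T \lnot P.
          branch 2.2.1 (add T \lnot Q):
            ○ open, literals {Q=0, R=1}.
          branch 2.2.2 (add T \lnot P):
            ○ open, literals {P=0, R=1}.
1 branch closed, 5 open.
An open branch gives a countermodel: P=1, Q=0, R=0 (unmentioned atoms arbitrary); under it the original formula is false.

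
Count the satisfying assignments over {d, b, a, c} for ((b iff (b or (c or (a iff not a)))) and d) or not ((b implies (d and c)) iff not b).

Initial set: {T (((b iff (b or (c or (a iff not a)))) and d) or not ((b implies (d and c)) iff not b))}.
T (((b iff (b or (c or (a iff not a)))) and d) or not ((b implies (d and c)) iff not b)): β-rule — branch into T ((b iff (b or (c or (a iff not a)))) and d)  //  T not ((b implies (d and c)) iff not b).
  branch 1 (add T ((b iff (b or (c or (a iff not a)))) and d)):
    T ((b iff (b or (c or (a iff not a)))) and d): α-rule — add T (b iff (b or (c or (a iff not a)))), T d.
    T (b iff (b or (c or (a iff not a)))): β-rule — branch into T b, T (b or (c or (a iff not a)))  //  F b, F (b or (c or (a iff not a))).
      branch 1.1 (add T b, T (b or (c or (a iff not a)))):
        T (b or (c or (a iff not a))): β-rule — branch into T b  //  T (c or (a iff not a)).
          branch 1.1.1 (add T b):
            ○ open, literals {b=1, d=1}.
          branch 1.1.2 (add T (c or (a iff not a))):
            T (c or (a iff not a)): β-rule — branch into T c  //  T (a iff not a).
              branch 1.1.2.1 (add T c):
                ○ open, literals {b=1, c=1, d=1}.
              branch 1.1.2.2 (add T (a iff not a)):
                T (a iff not a): β-rule — branch into T a, T not a  //  F a, F not a.
                  branch 1.1.2.2.1 (add T a, T not a):
                    × closes — contains both a and not a.
                  branch 1.1.2.2.2 (add F a, F not a):
                    × closes — contains both a and not a.
      branch 1.2 (add F b, F (b or (c or (a iff not a)))):
        F (b or (c or (a iff not a))): α-rule — add F b, F (c or (a iff not a)).
        F (c or (a iff not a)): α-rule — add F c, F (a iff not a).
        F (a iff not a): β-rule — branch into T a, F not a  //  F a, T not a.
          branch 1.2.1 (add T a, F not a):
            ○ open, literals {a=1, b=0, c=0, d=1}.
          branch 1.2.2 (add F a, T not a):
            ○ open, literals {a=0, b=0, c=0, d=1}.
  branch 2 (add T not ((b implies (d and c)) iff not b)):
    T not ((b implies (d and c)) iff not b): β-rule — branch into T (b implies (d and c)), F not b  //  F (b implies (d and c)), T not b.
      branch 2.1 (add T (b implies (d and c)), F not b):
        T (b implies (d and c)): β-rule — branch into F b  //  T (d and c).
          branch 2.1.1 (add F b):
            × closes — contains both b and not b.
          branch 2.1.2 (add T (d and c)):
            T (d and c): α-rule — add T d, T c.
            ○ open, literals {b=1, c=1, d=1}.
      branch 2.2 (add F (b implies (d and c)), T not b):
        F (b implies (d and c)): α-rule — add T b, F (d and c).
        × closes — contains both b and not b.
4 branches closed, 5 open.
Each open branch fixes some atoms; the unmentioned ones are free. Counting distinct full assignments: branch {b=1, d=1} (a, c) contributes 4 new; branch {b=1, c=1, d=1} (a) contributes 0 new; branch {a=1, b=0, c=0, d=1} (none free) contributes 1 new; branch {a=0, b=0, c=0, d=1} (none free) contributes 1 new; branch {b=1, c=1, d=1} (a) contributes 0 new. Total: 6.

6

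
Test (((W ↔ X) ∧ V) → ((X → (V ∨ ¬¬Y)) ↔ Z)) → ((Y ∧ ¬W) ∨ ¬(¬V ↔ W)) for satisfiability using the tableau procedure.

Initial set: {((((W ↔ X) ∧ V) → ((X → (V ∨ ¬¬Y)) ↔ Z)) → ((Y ∧ ¬W) ∨ ¬(¬V ↔ W)))}.
((((W ↔ X) ∧ V) → ((X → (V ∨ ¬¬Y)) ↔ Z)) → ((Y ∧ ¬W) ∨ ¬(¬V ↔ W))): β-rule — branch into ¬(((W ↔ X) ∧ V) → ((X → (V ∨ ¬¬Y)) ↔ Z))  //  ((Y ∧ ¬W) ∨ ¬(¬V ↔ W)).
  branch 1 (add ¬(((W ↔ X) ∧ V) → ((X → (V ∨ ¬¬Y)) ↔ Z))):
    ¬(((W ↔ X) ∧ V) → ((X → (V ∨ ¬¬Y)) ↔ Z)): α-rule — add ((W ↔ X) ∧ V), ¬((X → (V ∨ ¬¬Y)) ↔ Z).
    ((W ↔ X) ∧ V): α-rule — add (W ↔ X), V.
    ¬((X → (V ∨ ¬¬Y)) ↔ Z): β-rule — branch into (X → (V ∨ ¬¬Y)), ¬Z  //  ¬(X → (V ∨ ¬¬Y)), Z.
      branch 1.1 (add (X → (V ∨ ¬¬Y)), ¬Z):
        (W ↔ X): β-rule — branch into W, X  //  ¬W, ¬X.
          branch 1.1.1 (add W, X):
            (X → (V ∨ ¬¬Y)): β-rule — branch into ¬X  //  (V ∨ ¬¬Y).
              branch 1.1.1.1 (add ¬X):
                × closes — contains both X and ¬X.
              branch 1.1.1.2 (add (V ∨ ¬¬Y)):
                (V ∨ ¬¬Y): β-rule — branch into V  //  ¬¬Y.
                  branch 1.1.1.2.1 (add V):
                    ○ open, literals {V=T, W=T, X=T, Z=F}.
                  branch 1.1.1.2.2 (add ¬¬Y):
                    ¬¬Y: drop double negation, giving Y.
                    ○ open, literals {V=T, W=T, X=T, Y=T, Z=F}.
          branch 1.1.2 (add ¬W, ¬X):
            (X → (V ∨ ¬¬Y)): β-rule — branch into ¬X  //  (V ∨ ¬¬Y).
              branch 1.1.2.1 (add ¬X):
                ○ open, literals {V=T, W=F, X=F, Z=F}.
              branch 1.1.2.2 (add (V ∨ ¬¬Y)):
                (V ∨ ¬¬Y): β-rule — branch into V  //  ¬¬Y.
                  branch 1.1.2.2.1 (add V):
                    ○ open, literals {V=T, W=F, X=F, Z=F}.
                  branch 1.1.2.2.2 (add ¬¬Y):
                    ¬¬Y: drop double negation, giving Y.
                    ○ open, literals {V=T, W=F, X=F, Y=T, Z=F}.
      branch 1.2 (add ¬(X → (V ∨ ¬¬Y)), Z):
        ¬(X → (V ∨ ¬¬Y)): α-rule — add X, ¬(V ∨ ¬¬Y).
        ¬(V ∨ ¬¬Y): α-rule — add ¬V, ¬¬¬Y.
        × closes — contains both V and ¬V.
  branch 2 (add ((Y ∧ ¬W) ∨ ¬(¬V ↔ W))):
    ((Y ∧ ¬W) ∨ ¬(¬V ↔ W)): β-rule — branch into (Y ∧ ¬W)  //  ¬(¬V ↔ W).
      branch 2.1 (add (Y ∧ ¬W)):
        (Y ∧ ¬W): α-rule — add Y, ¬W.
        ○ open, literals {W=F, Y=T}.
      branch 2.2 (add ¬(¬V ↔ W)):
        ¬(¬V ↔ W): β-rule — branch into ¬V, ¬W  //  ¬¬V, W.
          branch 2.2.1 (add ¬V, ¬W):
            ○ open, literals {V=F, W=F}.
          branch 2.2.2 (add ¬¬V, W):
            ○ open, literals {V=T, W=T}.
2 branches closed, 8 open.
An open branch gives a satisfying assignment: V=T, W=T, X=T, Z=F.

Satisfiable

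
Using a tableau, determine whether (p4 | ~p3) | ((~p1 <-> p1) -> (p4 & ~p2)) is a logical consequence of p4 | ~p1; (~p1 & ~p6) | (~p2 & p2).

Yes

Initial set: {(p4 | ~p1); ((~p1 & ~p6) | (~p2 & p2)); ~((p4 | ~p3) | ((~p1 <-> p1) -> (p4 & ~p2)))}.
~((p4 | ~p3) | ((~p1 <-> p1) -> (p4 & ~p2))): α-rule — add ~(p4 | ~p3), ~((~p1 <-> p1) -> (p4 & ~p2)).
~(p4 | ~p3): α-rule — add ~p4, ~~p3.
~((~p1 <-> p1) -> (p4 & ~p2)): α-rule — add (~p1 <-> p1), ~(p4 & ~p2).
(p4 | ~p1): β-rule — branch into p4  //  ~p1.
  branch 1 (add p4):
    × closes — contains both p4 and ~p4.
  branch 2 (add ~p1):
    ((~p1 & ~p6) | (~p2 & p2)): β-rule — branch into (~p1 & ~p6)  //  (~p2 & p2).
      branch 2.1 (add (~p1 & ~p6)):
        (~p1 & ~p6): α-rule — add ~p1, ~p6.
        (~p1 <-> p1): β-rule — branch into ~p1, p1  //  ~~p1, ~p1.
          branch 2.1.1 (add ~p1, p1):
            × closes — contains both p1 and ~p1.
          branch 2.1.2 (add ~~p1, ~p1):
            × closes — contains both p1 and ~p1.
      branch 2.2 (add (~p2 & p2)):
        (~p2 & p2): α-rule — add ~p2, p2.
        × closes — contains both p2 and ~p2.
All 4 branches close.
Every branch closed, so the premises entail the conclusion.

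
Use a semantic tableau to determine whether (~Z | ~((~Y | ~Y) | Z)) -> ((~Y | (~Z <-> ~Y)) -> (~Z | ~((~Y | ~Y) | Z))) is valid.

Valid

Assume the negation and expand:
Initial set: {~((~Z | ~((~Y | ~Y) | Z)) -> ((~Y | (~Z <-> ~Y)) -> (~Z | ~((~Y | ~Y) | Z))))}.
~((~Z | ~((~Y | ~Y) | Z)) -> ((~Y | (~Z <-> ~Y)) -> (~Z | ~((~Y | ~Y) | Z)))): α-rule — add (~Z | ~((~Y | ~Y) | Z)), ~((~Y | (~Z <-> ~Y)) -> (~Z | ~((~Y | ~Y) | Z))).
~((~Y | (~Z <-> ~Y)) -> (~Z | ~((~Y | ~Y) | Z))): α-rule — add (~Y | (~Z <-> ~Y)), ~(~Z | ~((~Y | ~Y) | Z)).
~(~Z | ~((~Y | ~Y) | Z)): α-rule — add ~~Z, ~~((~Y | ~Y) | Z).
(~Z | ~((~Y | ~Y) | Z)): β-rule — branch into ~Z  //  ~((~Y | ~Y) | Z).
  branch 1 (add ~Z):
    × closes — contains both Z and ~Z.
  branch 2 (add ~((~Y | ~Y) | Z)):
    ~((~Y | ~Y) | Z): α-rule — add ~(~Y | ~Y), ~Z.
    × closes — contains both Z and ~Z.
All 2 branches close.
Every branch closed, so the negation is unsatisfiable and the formula is valid.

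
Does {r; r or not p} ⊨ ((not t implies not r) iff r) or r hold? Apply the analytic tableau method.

Yes

Initial set: {T r; T (r or not p); F (((not t implies not r) iff r) or r)}.
F (((not t implies not r) iff r) or r): α-rule — add F ((not t implies not r) iff r), F r.
× closes — contains both r and not r.
All 1 branch closes.
Every branch closed, so the premises entail the conclusion.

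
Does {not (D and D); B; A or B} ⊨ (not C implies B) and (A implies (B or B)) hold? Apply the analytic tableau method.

Initial set: {T not (D and D); T B; T (A or B); F ((not C implies B) and (A implies (B or B)))}.
T not (D and D): β-rule — branch into F D  //  F D.
  branch 1 (add F D):
    T (A or B): β-rule — branch into T A  //  T B.
      branch 1.1 (add T A):
        F ((not C implies B) and (A implies (B or B))): β-rule — branch into F (not C implies B)  //  F (A implies (B or B)).
          branch 1.1.1 (add F (not C implies B)):
            F (not C implies B): α-rule — add T not C, F B.
            × closes — contains both B and not B.
          branch 1.1.2 (add F (A implies (B or B))):
            F (A implies (B or B)): α-rule — add T A, F (B or B).
            F (B or B): α-rule — add F B, F B.
            × closes — contains both B and not B.
      branch 1.2 (add T B):
        F ((not C implies B) and (A implies (B or B))): β-rule — branch into F (not C implies B)  //  F (A implies (B or B)).
          branch 1.2.1 (add F (not C implies B)):
            F (not C implies B): α-rule — add T not C, F B.
            × closes — contains both B and not B.
          branch 1.2.2 (add F (A implies (B or B))):
            F (A implies (B or B)): α-rule — add T A, F (B or B).
            F (B or B): α-rule — add F B, F B.
            × closes — contains both B and not B.
  branch 2 (add F D):
    T (A or B): β-rule — branch into T A  //  T B.
      branch 2.1 (add T A):
        F ((not C implies B) and (A implies (B or B))): β-rule — branch into F (not C implies B)  //  F (A implies (B or B)).
          branch 2.1.1 (add F (not C implies B)):
            F (not C implies B): α-rule — add T not C, F B.
            × closes — contains both B and not B.
          branch 2.1.2 (add F (A implies (B or B))):
            F (A implies (B or B)): α-rule — add T A, F (B or B).
            F (B or B): α-rule — add F B, F B.
            × closes — contains both B and not B.
      branch 2.2 (add T B):
        F ((not C implies B) and (A implies (B or B))): β-rule — branch into F (not C implies B)  //  F (A implies (B or B)).
          branch 2.2.1 (add F (not C implies B)):
            F (not C implies B): α-rule — add T not C, F B.
            × closes — contains both B and not B.
          branch 2.2.2 (add F (A implies (B or B))):
            F (A implies (B or B)): α-rule — add T A, F (B or B).
            F (B or B): α-rule — add F B, F B.
            × closes — contains both B and not B.
All 8 branches close.
Every branch closed, so the premises entail the conclusion.

Yes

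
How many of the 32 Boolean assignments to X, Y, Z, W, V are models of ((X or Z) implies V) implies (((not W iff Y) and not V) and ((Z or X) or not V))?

Initial set: {(((X or Z) implies V) implies (((not W iff Y) and not V) and ((Z or X) or not V)))}.
(((X or Z) implies V) implies (((not W iff Y) and not V) and ((Z or X) or not V))): β-rule — branch into not ((X or Z) implies V)  //  (((not W iff Y) and not V) and ((Z or X) or not V)).
  branch 1 (add not ((X or Z) implies V)):
    not ((X or Z) implies V): α-rule — add (X or Z), not V.
    (X or Z): β-rule — branch into X  //  Z.
      branch 1.1 (add X):
        ○ open, literals {V=false, X=true}.
      branch 1.2 (add Z):
        ○ open, literals {V=false, Z=true}.
  branch 2 (add (((not W iff Y) and not V) and ((Z or X) or not V))):
    (((not W iff Y) and not V) and ((Z or X) or not V)): α-rule — add ((not W iff Y) and not V), ((Z or X) or not V).
    ((not W iff Y) and not V): α-rule — add (not W iff Y), not V.
    ((Z or X) or not V): β-rule — branch into (Z or X)  //  not V.
      branch 2.1 (add (Z or X)):
        (not W iff Y): β-rule — branch into not W, Y  //  not not W, not Y.
          branch 2.1.1 (add not W, Y):
            (Z or X): β-rule — branch into Z  //  X.
              branch 2.1.1.1 (add Z):
                ○ open, literals {V=false, W=false, Y=true, Z=true}.
              branch 2.1.1.2 (add X):
                ○ open, literals {V=false, W=false, X=true, Y=true}.
          branch 2.1.2 (add not not W, not Y):
            (Z or X): β-rule — branch into Z  //  X.
              branch 2.1.2.1 (add Z):
                ○ open, literals {V=false, W=true, Y=false, Z=true}.
              branch 2.1.2.2 (add X):
                ○ open, literals {V=false, W=true, X=true, Y=false}.
      branch 2.2 (add not V):
        (not W iff Y): β-rule — branch into not W, Y  //  not not W, not Y.
          branch 2.2.1 (add not W, Y):
            ○ open, literals {V=false, W=false, Y=true}.
          branch 2.2.2 (add not not W, not Y):
            ○ open, literals {V=false, W=true, Y=false}.
0 branches closed, 8 open.
Each open branch fixes some atoms; the unmentioned ones are free. Counting distinct full assignments: branch {V=false, X=true} (Y, Z, W) contributes 8 new; branch {V=false, Z=true} (X, Y, W) contributes 4 new; branch {V=false, W=false, Y=true, Z=true} (X) contributes 0 new; branch {V=false, W=false, X=true, Y=true} (Z) contributes 0 new; branch {V=false, W=true, Y=false, Z=true} (X) contributes 0 new; branch {V=false, W=true, X=true, Y=false} (Z) contributes 0 new; branch {V=false, W=false, Y=true} (X, Z) contributes 1 new; branch {V=false, W=true, Y=false} (X, Z) contributes 1 new. Total: 14.

14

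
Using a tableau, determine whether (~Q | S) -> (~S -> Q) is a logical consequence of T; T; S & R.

Yes

Initial set: {T; T; (S & R); ~((~Q | S) -> (~S -> Q))}.
(S & R): α-rule — add S, R.
~((~Q | S) -> (~S -> Q)): α-rule — add (~Q | S), ~(~S -> Q).
~(~S -> Q): α-rule — add ~S, ~Q.
× closes — contains both S and ~S.
All 1 branch closes.
Every branch closed, so the premises entail the conclusion.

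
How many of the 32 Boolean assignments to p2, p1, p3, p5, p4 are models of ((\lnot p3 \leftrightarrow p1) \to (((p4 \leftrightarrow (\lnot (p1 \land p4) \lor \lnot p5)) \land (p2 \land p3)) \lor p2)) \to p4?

20

Initial set: {(((\lnot p3 \leftrightarrow p1) \to (((p4 \leftrightarrow (\lnot (p1 \land p4) \lor \lnot p5)) \land (p2 \land p3)) \lor p2)) \to p4)}.
(((\lnot p3 \leftrightarrow p1) \to (((p4 \leftrightarrow (\lnot (p1 \land p4) \lor \lnot p5)) \land (p2 \land p3)) \lor p2)) \to p4): β-rule — branch into \lnot ((\lnot p3 \leftrightarrow p1) \to (((p4 \leftrightarrow (\lnot (p1 \land p4) \lor \lnot p5)) \land (p2 \land p3)) \lor p2))  //  p4.
  branch 1 (add \lnot ((\lnot p3 \leftrightarrow p1) \to (((p4 \leftrightarrow (\lnot (p1 \land p4) \lor \lnot p5)) \land (p2 \land p3)) \lor p2))):
    \lnot ((\lnot p3 \leftrightarrow p1) \to (((p4 \leftrightarrow (\lnot (p1 \land p4) \lor \lnot p5)) \land (p2 \land p3)) \lor p2)): α-rule — add (\lnot p3 \leftrightarrow p1), \lnot (((p4 \leftrightarrow (\lnot (p1 \land p4) \lor \lnot p5)) \land (p2 \land p3)) \lor p2).
    \lnot (((p4 \leftrightarrow (\lnot (p1 \land p4) \lor \lnot p5)) \land (p2 \land p3)) \lor p2): α-rule — add \lnot ((p4 \leftrightarrow (\lnot (p1 \land p4) \lor \lnot p5)) \land (p2 \land p3)), \lnot p2.
    (\lnot p3 \leftrightarrow p1): β-rule — branch into \lnot p3, p1  //  \lnot \lnot p3, \lnot p1.
      branch 1.1 (add \lnot p3, p1):
        \lnot ((p4 \leftrightarrow (\lnot (p1 \land p4) \lor \lnot p5)) \land (p2 \land p3)): β-rule — branch into \lnot (p4 \leftrightarrow (\lnot (p1 \land p4) \lor \lnot p5))  //  \lnot (p2 \land p3).
          branch 1.1.1 (add \lnot (p4 \leftrightarrow (\lnot (p1 \land p4) \lor \lnot p5))):
            \lnot (p4 \leftrightarrow (\lnot (p1 \land p4) \lor \lnot p5)): β-rule — branch into p4, \lnot (\lnot (p1 \land p4) \lor \lnot p5)  //  \lnot p4, (\lnot (p1 \land p4) \lor \lnot p5).
              branch 1.1.1.1 (add p4, \lnot (\lnot (p1 \land p4) \lor \lnot p5)):
                \lnot (\lnot (p1 \land p4) \lor \lnot p5): α-rule — add \lnot \lnot (p1 \land p4), \lnot \lnot p5.
                \lnot \lnot (p1 \land p4): α-rule — add p1, p4.
                ○ open, literals {p1=true, p2=false, p3=false, p4=true, p5=true}.
              branch 1.1.1.2 (add \lnot p4, (\lnot (p1 \land p4) \lor \lnot p5)):
                (\lnot (p1 \land p4) \lor \lnot p5): β-rule — branch into \lnot (p1 \land p4)  //  \lnot p5.
                  branch 1.1.1.2.1 (add \lnot (p1 \land p4)):
                    \lnot (p1 \land p4): β-rule — branch into \lnot p1  //  \lnot p4.
                      branch 1.1.1.2.1.1 (add \lnot p1):
                        × closes — contains both p1 and \lnot p1.
                      branch 1.1.1.2.1.2 (add \lnot p4):
                        ○ open, literals {p1=true, p2=false, p3=false, p4=false}.
                  branch 1.1.1.2.2 (add \lnot p5):
                    ○ open, literals {p1=true, p2=false, p3=false, p4=false, p5=false}.
          branch 1.1.2 (add \lnot (p2 \land p3)):
            \lnot (p2 \land p3): β-rule — branch into \lnot p2  //  \lnot p3.
              branch 1.1.2.1 (add \lnot p2):
                ○ open, literals {p1=true, p2=false, p3=false}.
              branch 1.1.2.2 (add \lnot p3):
                ○ open, literals {p1=true, p2=false, p3=false}.
      branch 1.2 (add \lnot \lnot p3, \lnot p1):
        \lnot ((p4 \leftrightarrow (\lnot (p1 \land p4) \lor \lnot p5)) \land (p2 \land p3)): β-rule — branch into \lnot (p4 \leftrightarrow (\lnot (p1 \land p4) \lor \lnot p5))  //  \lnot (p2 \land p3).
          branch 1.2.1 (add \lnot (p4 \leftrightarrow (\lnot (p1 \land p4) \lor \lnot p5))):
            \lnot (p4 \leftrightarrow (\lnot (p1 \land p4) \lor \lnot p5)): β-rule — branch into p4, \lnot (\lnot (p1 \land p4) \lor \lnot p5)  //  \lnot p4, (\lnot (p1 \land p4) \lor \lnot p5).
              branch 1.2.1.1 (add p4, \lnot (\lnot (p1 \land p4) \lor \lnot p5)):
                \lnot (\lnot (p1 \land p4) \lor \lnot p5): α-rule — add \lnot \lnot (p1 \land p4), \lnot \lnot p5.
                \lnot \lnot (p1 \land p4): α-rule — add p1, p4.
                × closes — contains both p1 and \lnot p1.
              branch 1.2.1.2 (add \lnot p4, (\lnot (p1 \land p4) \lor \lnot p5)):
                (\lnot (p1 \land p4) \lor \lnot p5): β-rule — branch into \lnot (p1 \land p4)  //  \lnot p5.
                  branch 1.2.1.2.1 (add \lnot (p1 \land p4)):
                    \lnot (p1 \land p4): β-rule — branch into \lnot p1  //  \lnot p4.
                      branch 1.2.1.2.1.1 (add \lnot p1):
                        ○ open, literals {p1=false, p2=false, p3=true, p4=false}.
                      branch 1.2.1.2.1.2 (add \lnot p4):
                        ○ open, literals {p1=false, p2=false, p3=true, p4=false}.
                  branch 1.2.1.2.2 (add \lnot p5):
                    ○ open, literals {p1=false, p2=false, p3=true, p4=false, p5=false}.
          branch 1.2.2 (add \lnot (p2 \land p3)):
            \lnot (p2 \land p3): β-rule — branch into \lnot p2  //  \lnot p3.
              branch 1.2.2.1 (add \lnot p2):
                ○ open, literals {p1=false, p2=false, p3=true}.
              branch 1.2.2.2 (add \lnot p3):
                × closes — contains both p3 and \lnot p3.
  branch 2 (add p4):
    ○ open, literals {p4=true}.
3 branches closed, 10 open.
Each open branch fixes some atoms; the unmentioned ones are free. Counting distinct full assignments: branch {p1=true, p2=false, p3=false, p4=true, p5=true} (none free) contributes 1 new; branch {p1=true, p2=false, p3=false, p4=false} (p5) contributes 2 new; branch {p1=true, p2=false, p3=false, p4=false, p5=false} (none free) contributes 0 new; branch {p1=true, p2=false, p3=false} (p5, p4) contributes 1 new; branch {p1=true, p2=false, p3=false} (p5, p4) contributes 0 new; branch {p1=false, p2=false, p3=true, p4=false} (p5) contributes 2 new; branch {p1=false, p2=false, p3=true, p4=false} (p5) contributes 0 new; branch {p1=false, p2=false, p3=true, p4=false, p5=false} (none free) contributes 0 new; branch {p1=false, p2=false, p3=true} (p5, p4) contributes 2 new; branch {p4=true} (p2, p1, p3, p5) contributes 12 new. Total: 20.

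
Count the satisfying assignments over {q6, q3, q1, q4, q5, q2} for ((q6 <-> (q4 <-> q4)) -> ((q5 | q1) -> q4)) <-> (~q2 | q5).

Initial set: {(((q6 <-> (q4 <-> q4)) -> ((q5 | q1) -> q4)) <-> (~q2 | q5))}.
(((q6 <-> (q4 <-> q4)) -> ((q5 | q1) -> q4)) <-> (~q2 | q5)): β-rule — branch into ((q6 <-> (q4 <-> q4)) -> ((q5 | q1) -> q4)), (~q2 | q5)  //  ~((q6 <-> (q4 <-> q4)) -> ((q5 | q1) -> q4)), ~(~q2 | q5).
  branch 1 (add ((q6 <-> (q4 <-> q4)) -> ((q5 | q1) -> q4)), (~q2 | q5)):
    ((q6 <-> (q4 <-> q4)) -> ((q5 | q1) -> q4)): β-rule — branch into ~(q6 <-> (q4 <-> q4))  //  ((q5 | q1) -> q4).
      branch 1.1 (add ~(q6 <-> (q4 <-> q4))):
        (~q2 | q5): β-rule — branch into ~q2  //  q5.
          branch 1.1.1 (add ~q2):
            ~(q6 <-> (q4 <-> q4)): β-rule — branch into q6, ~(q4 <-> q4)  //  ~q6, (q4 <-> q4).
              branch 1.1.1.1 (add q6, ~(q4 <-> q4)):
                ~(q4 <-> q4): β-rule — branch into q4, ~q4  //  ~q4, q4.
                  branch 1.1.1.1.1 (add q4, ~q4):
                    × closes — contains both q4 and ~q4.
                  branch 1.1.1.1.2 (add ~q4, q4):
                    × closes — contains both q4 and ~q4.
              branch 1.1.1.2 (add ~q6, (q4 <-> q4)):
                (q4 <-> q4): β-rule — branch into q4, q4  //  ~q4, ~q4.
                  branch 1.1.1.2.1 (add q4, q4):
                    ○ open, literals {q2=0, q4=1, q6=0}.
                  branch 1.1.1.2.2 (add ~q4, ~q4):
                    ○ open, literals {q2=0, q4=0, q6=0}.
          branch 1.1.2 (add q5):
            ~(q6 <-> (q4 <-> q4)): β-rule — branch into q6, ~(q4 <-> q4)  //  ~q6, (q4 <-> q4).
              branch 1.1.2.1 (add q6, ~(q4 <-> q4)):
                ~(q4 <-> q4): β-rule — branch into q4, ~q4  //  ~q4, q4.
                  branch 1.1.2.1.1 (add q4, ~q4):
                    × closes — contains both q4 and ~q4.
                  branch 1.1.2.1.2 (add ~q4, q4):
                    × closes — contains both q4 and ~q4.
              branch 1.1.2.2 (add ~q6, (q4 <-> q4)):
                (q4 <-> q4): β-rule — branch into q4, q4  //  ~q4, ~q4.
                  branch 1.1.2.2.1 (add q4, q4):
                    ○ open, literals {q4=1, q5=1, q6=0}.
                  branch 1.1.2.2.2 (add ~q4, ~q4):
                    ○ open, literals {q4=0, q5=1, q6=0}.
      branch 1.2 (add ((q5 | q1) -> q4)):
        (~q2 | q5): β-rule — branch into ~q2  //  q5.
          branch 1.2.1 (add ~q2):
            ((q5 | q1) -> q4): β-rule — branch into ~(q5 | q1)  //  q4.
              branch 1.2.1.1 (add ~(q5 | q1)):
                ~(q5 | q1): α-rule — add ~q5, ~q1.
                ○ open, literals {q1=0, q2=0, q5=0}.
              branch 1.2.1.2 (add q4):
                ○ open, literals {q2=0, q4=1}.
          branch 1.2.2 (add q5):
            ((q5 | q1) -> q4): β-rule — branch into ~(q5 | q1)  //  q4.
              branch 1.2.2.1 (add ~(q5 | q1)):
                ~(q5 | q1): α-rule — add ~q5, ~q1.
                × closes — contains both q5 and ~q5.
              branch 1.2.2.2 (add q4):
                ○ open, literals {q4=1, q5=1}.
  branch 2 (add ~((q6 <-> (q4 <-> q4)) -> ((q5 | q1) -> q4)), ~(~q2 | q5)):
    ~((q6 <-> (q4 <-> q4)) -> ((q5 | q1) -> q4)): α-rule — add (q6 <-> (q4 <-> q4)), ~((q5 | q1) -> q4).
    ~(~q2 | q5): α-rule — add ~~q2, ~q5.
    ~((q5 | q1) -> q4): α-rule — add (q5 | q1), ~q4.
    (q6 <-> (q4 <-> q4)): β-rule — branch into q6, (q4 <-> q4)  //  ~q6, ~(q4 <-> q4).
      branch 2.1 (add q6, (q4 <-> q4)):
        (q5 | q1): β-rule — branch into q5  //  q1.
          branch 2.1.1 (add q5):
            × closes — contains both q5 and ~q5.
          branch 2.1.2 (add q1):
            (q4 <-> q4): β-rule — branch into q4, q4  //  ~q4, ~q4.
              branch 2.1.2.1 (add q4, q4):
                × closes — contains both q4 and ~q4.
              branch 2.1.2.2 (add ~q4, ~q4):
                ○ open, literals {q1=1, q2=1, q4=0, q5=0, q6=1}.
      branch 2.2 (add ~q6, ~(q4 <-> q4)):
        (q5 | q1): β-rule — branch into q5  //  q1.
          branch 2.2.1 (add q5):
            × closes — contains both q5 and ~q5.
          branch 2.2.2 (add q1):
            ~(q4 <-> q4): β-rule — branch into q4, ~q4  //  ~q4, q4.
              branch 2.2.2.1 (add q4, ~q4):
                × closes — contains both q4 and ~q4.
              branch 2.2.2.2 (add ~q4, q4):
                × closes — contains both q4 and ~q4.
10 branches closed, 8 open.
Each open branch fixes some atoms; the unmentioned ones are free. Counting distinct full assignments: branch {q2=0, q4=1, q6=0} (q3, q1, q5) contributes 8 new; branch {q2=0, q4=0, q6=0} (q3, q1, q5) contributes 8 new; branch {q4=1, q5=1, q6=0} (q3, q1, q2) contributes 4 new; branch {q4=0, q5=1, q6=0} (q3, q1, q2) contributes 4 new; branch {q1=0, q2=0, q5=0} (q6, q3, q4) contributes 4 new; branch {q2=0, q4=1} (q6, q3, q1, q5) contributes 6 new; branch {q4=1, q5=1} (q6, q3, q1, q2) contributes 4 new; branch {q1=1, q2=1, q4=0, q5=0, q6=1} (q3) contributes 2 new. Total: 40.

40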